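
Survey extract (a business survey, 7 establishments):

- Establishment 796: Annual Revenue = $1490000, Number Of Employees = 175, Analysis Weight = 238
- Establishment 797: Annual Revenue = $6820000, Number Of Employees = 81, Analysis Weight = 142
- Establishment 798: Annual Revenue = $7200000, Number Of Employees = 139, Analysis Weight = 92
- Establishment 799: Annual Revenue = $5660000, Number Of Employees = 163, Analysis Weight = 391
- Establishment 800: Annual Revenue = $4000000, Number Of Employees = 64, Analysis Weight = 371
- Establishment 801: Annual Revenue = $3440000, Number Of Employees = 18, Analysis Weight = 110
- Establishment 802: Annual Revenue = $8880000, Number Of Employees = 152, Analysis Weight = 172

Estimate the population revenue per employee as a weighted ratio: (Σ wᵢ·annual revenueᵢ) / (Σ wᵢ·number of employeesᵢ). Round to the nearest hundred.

41800

Σ wᵢ·y = 1490000×238 + 6820000×142 + 7200000×92 + 5660000×391 + 4000000×371 + 3440000×110 + 8880000×172
  = 7588280000
Σ wᵢ·x = 175×238 + 81×142 + 139×92 + 163×391 + 64×371 + 18×110 + 152×172
  = 41650 + 11502 + 12788 + 63733 + 23744 + 1980 + 26144 = 181541
Ratio = 7588280000 / 181541 = 41799.263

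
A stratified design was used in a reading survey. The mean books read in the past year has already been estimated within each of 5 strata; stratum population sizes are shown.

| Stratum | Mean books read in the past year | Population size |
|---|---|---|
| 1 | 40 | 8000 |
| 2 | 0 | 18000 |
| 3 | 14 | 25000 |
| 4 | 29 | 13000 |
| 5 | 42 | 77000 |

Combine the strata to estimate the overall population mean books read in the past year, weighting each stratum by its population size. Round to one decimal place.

30.4

Σ Nₕ·x̄ₕ = 4281000
Σ Nₕ = 8000 + 18000 + 25000 + 13000 + 77000 = 141000
Overall mean = 4281000 / 141000 = 30.361702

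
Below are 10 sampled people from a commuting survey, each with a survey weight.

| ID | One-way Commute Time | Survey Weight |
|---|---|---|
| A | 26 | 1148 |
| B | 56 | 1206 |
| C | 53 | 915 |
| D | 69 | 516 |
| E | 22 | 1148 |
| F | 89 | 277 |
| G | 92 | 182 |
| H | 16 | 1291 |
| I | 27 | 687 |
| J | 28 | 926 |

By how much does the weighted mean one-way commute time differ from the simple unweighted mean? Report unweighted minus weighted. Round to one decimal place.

Unweighted sum = 26 + 56 + 53 + 69 + 22 + 89 + 92 + 16 + 27 + 28 = 478
Unweighted mean = 478 / 10 = 47.8
Weighted sum = 26×1148 + 56×1206 + 53×915 + 69×516 + 22×1148 + 89×277 + 92×182 + 16×1291 + 27×687 + 28×926
  = 29848 + 67536 + 48495 + 35604 + 25256 + 24653 + 16744 + 20656 + 18549 + 25928 = 313269
Sum of weights = 8296
Weighted mean = 313269 / 8296 = 37.761451
Difference (unweighted minus weighted) = 10.038549

10.0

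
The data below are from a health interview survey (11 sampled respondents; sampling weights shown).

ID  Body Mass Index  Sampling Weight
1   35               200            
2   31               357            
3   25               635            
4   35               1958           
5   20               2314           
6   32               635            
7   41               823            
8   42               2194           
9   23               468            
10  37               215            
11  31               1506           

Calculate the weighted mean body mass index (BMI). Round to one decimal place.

Weighted sum = 35×200 + 31×357 + 25×635 + 35×1958 + 20×2314 + 32×635 + 41×823 + 42×2194 + 23×468 + 37×215 + 31×1506
  = 360368
Sum of weights = 200 + 357 + 635 + 1958 + 2314 + 635 + 823 + 2194 + 468 + 215 + 1506 = 11305
Weighted mean = 360368 / 11305 = 31.876869

31.9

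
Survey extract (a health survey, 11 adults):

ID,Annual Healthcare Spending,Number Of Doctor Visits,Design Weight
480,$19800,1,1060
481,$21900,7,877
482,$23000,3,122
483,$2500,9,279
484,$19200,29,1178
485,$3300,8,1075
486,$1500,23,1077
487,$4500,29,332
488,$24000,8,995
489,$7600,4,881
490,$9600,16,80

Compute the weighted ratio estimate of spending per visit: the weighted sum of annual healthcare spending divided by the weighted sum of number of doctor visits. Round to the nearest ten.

1040

Σ wᵢ·y = 19800×1060 + 21900×877 + 23000×122 + 2500×279 + 19200×1178 + 3300×1075 + 1500×1077 + 4500×332 + 24000×995 + 7600×881 + 9600×80
  = 104316000
Σ wᵢ·x = 1×1060 + 7×877 + 3×122 + 9×279 + 29×1178 + 8×1075 + 23×1077 + 29×332 + 8×995 + 4×881 + 16×80
  = 100001
Ratio = 104316000 / 100001 = 1043.1496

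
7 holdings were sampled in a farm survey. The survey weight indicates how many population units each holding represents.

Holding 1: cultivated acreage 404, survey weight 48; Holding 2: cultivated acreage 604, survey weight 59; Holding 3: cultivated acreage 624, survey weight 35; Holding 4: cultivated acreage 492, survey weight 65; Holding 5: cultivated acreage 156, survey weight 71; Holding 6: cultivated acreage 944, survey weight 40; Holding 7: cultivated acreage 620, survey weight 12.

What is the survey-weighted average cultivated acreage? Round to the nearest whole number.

Weighted sum = 165124
Sum of weights = 330
Weighted mean = 165124 / 330 = 500.37576

500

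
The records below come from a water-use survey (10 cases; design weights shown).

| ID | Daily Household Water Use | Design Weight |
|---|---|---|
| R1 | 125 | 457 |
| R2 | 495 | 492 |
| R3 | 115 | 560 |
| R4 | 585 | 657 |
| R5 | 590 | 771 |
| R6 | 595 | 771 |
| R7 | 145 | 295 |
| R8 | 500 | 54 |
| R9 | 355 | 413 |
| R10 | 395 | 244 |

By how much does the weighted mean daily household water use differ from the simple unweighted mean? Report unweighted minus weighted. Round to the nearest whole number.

Unweighted sum = 125 + 495 + 115 + 585 + 590 + 595 + 145 + 500 + 355 + 395 = 3900
Unweighted mean = 3900 / 10 = 390
Weighted sum = 125×457 + 495×492 + 115×560 + 585×657 + 590×771 + 595×771 + 145×295 + 500×54 + 355×413 + 395×244
  = 57125 + 243540 + 64400 + 384345 + 454890 + 458745 + 42775 + 27000 + 146615 + 96380 = 1975815
Sum of weights = 457 + 492 + 560 + 657 + 771 + 771 + 295 + 54 + 413 + 244 = 4714
Weighted mean = 1975815 / 4714 = 419.13768
Difference (unweighted minus weighted) = -29.137675

-29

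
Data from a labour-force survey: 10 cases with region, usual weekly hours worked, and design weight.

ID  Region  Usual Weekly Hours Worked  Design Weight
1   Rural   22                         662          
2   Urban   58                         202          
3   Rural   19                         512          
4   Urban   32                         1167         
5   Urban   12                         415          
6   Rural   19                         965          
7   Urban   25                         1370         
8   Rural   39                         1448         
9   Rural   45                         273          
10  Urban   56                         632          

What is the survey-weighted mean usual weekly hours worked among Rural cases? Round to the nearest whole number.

Rural rows: 1, 3, 6, 8, 9
Weighted sum = 22×662 + 19×512 + 19×965 + 39×1448 + 45×273
  = 14564 + 9728 + 18335 + 56472 + 12285 = 111384
Sum of weights = 662 + 512 + 965 + 1448 + 273 = 3860
Weighted mean = 111384 / 3860 = 28.855959

29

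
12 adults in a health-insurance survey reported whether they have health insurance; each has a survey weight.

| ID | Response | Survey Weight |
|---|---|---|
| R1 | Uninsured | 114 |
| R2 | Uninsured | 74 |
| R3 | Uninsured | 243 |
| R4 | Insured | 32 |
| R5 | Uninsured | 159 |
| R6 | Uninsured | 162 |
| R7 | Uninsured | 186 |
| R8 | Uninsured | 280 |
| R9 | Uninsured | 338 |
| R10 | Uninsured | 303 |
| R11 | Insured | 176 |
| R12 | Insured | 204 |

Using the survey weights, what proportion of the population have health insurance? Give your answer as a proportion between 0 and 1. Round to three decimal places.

Sum of weights for 'Insured' = 32 + 176 + 204 = 412
Total weight = 114 + 74 + 243 + 32 + 159 + 162 + 186 + 280 + 338 + 303 + 176 + 204 = 2271
Weighted proportion = 412 / 2271 = 0.18141788

0.181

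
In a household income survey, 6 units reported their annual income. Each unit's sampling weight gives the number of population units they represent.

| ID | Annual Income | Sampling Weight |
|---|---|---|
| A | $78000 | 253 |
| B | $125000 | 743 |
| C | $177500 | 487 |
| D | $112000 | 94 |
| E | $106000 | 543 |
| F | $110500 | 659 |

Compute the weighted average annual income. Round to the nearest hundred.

122300

Weighted sum = 339957000
Sum of weights = 253 + 743 + 487 + 94 + 543 + 659 = 2779
Weighted mean = 339957000 / 2779 = 122330.69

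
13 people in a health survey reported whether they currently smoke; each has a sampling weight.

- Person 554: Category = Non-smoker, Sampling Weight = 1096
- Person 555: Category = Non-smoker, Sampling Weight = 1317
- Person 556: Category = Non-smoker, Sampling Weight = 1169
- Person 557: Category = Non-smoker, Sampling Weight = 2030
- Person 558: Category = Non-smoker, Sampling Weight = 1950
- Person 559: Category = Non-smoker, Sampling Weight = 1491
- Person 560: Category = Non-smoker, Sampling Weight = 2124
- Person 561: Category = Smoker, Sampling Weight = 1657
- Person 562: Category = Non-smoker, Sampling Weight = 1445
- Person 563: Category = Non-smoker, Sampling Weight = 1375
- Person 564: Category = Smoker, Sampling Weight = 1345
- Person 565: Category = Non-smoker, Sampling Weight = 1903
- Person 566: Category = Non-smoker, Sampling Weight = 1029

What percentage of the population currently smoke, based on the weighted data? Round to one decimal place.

15.1

Sum of weights for 'Smoker' = 1657 + 1345 = 3002
Total weight = 19931
Weighted proportion = 3002 / 19931 = 0.15061964 → 15.061964%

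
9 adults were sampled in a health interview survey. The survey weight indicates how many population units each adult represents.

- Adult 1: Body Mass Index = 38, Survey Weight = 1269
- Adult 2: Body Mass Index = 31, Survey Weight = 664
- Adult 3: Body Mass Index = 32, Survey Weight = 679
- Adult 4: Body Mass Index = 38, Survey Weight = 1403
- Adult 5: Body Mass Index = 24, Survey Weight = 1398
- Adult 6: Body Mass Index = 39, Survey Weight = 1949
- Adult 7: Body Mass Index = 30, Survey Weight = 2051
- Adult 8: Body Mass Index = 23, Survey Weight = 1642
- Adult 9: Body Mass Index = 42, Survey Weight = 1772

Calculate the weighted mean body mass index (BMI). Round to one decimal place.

33.3

Weighted sum = 38×1269 + 31×664 + 32×679 + 38×1403 + 24×1398 + 39×1949 + 30×2051 + 23×1642 + 42×1772
  = 48222 + 20584 + 21728 + 53314 + 33552 + 76011 + 61530 + 37766 + 74424 = 427131
Sum of weights = 12827
Weighted mean = 427131 / 12827 = 33.299369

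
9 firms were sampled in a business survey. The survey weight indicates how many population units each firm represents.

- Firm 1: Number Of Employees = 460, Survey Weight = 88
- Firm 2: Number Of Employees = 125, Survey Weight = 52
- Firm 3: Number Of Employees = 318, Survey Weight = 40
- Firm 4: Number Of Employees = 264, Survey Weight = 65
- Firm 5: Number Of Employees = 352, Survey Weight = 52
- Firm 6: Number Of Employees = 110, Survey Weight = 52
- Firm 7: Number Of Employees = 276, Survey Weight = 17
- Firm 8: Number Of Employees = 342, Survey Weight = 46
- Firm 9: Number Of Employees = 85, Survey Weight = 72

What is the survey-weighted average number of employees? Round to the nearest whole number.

Weighted sum = 460×88 + 125×52 + 318×40 + 264×65 + 352×52 + 110×52 + 276×17 + 342×46 + 85×72
  = 40480 + 6500 + 12720 + 17160 + 18304 + 5720 + 4692 + 15732 + 6120 = 127428
Sum of weights = 88 + 52 + 40 + 65 + 52 + 52 + 17 + 46 + 72 = 484
Weighted mean = 127428 / 484 = 263.28099

263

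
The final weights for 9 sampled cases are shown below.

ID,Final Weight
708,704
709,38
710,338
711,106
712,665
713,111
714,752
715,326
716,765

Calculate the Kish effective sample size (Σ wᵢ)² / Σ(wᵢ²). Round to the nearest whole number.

6

Σ wᵢ = 704 + 38 + 338 + 106 + 665 + 111 + 752 + 326 + 765 = 3805
Σ wᵢ² = 495616 + 1444 + 114244 + 11236 + 442225 + 12321 + 565504 + 106276 + 585225 = 2334091
n_eff = 3805² / 2334091 = 14478025 / 2334091 = 6.2028537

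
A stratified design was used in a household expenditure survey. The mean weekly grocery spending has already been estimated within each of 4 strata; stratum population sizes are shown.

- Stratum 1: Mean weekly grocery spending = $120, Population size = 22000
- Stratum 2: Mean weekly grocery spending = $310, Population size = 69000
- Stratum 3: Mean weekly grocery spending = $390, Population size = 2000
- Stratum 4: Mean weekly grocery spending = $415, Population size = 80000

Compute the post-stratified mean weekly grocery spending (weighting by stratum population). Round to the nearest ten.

340

Σ Nₕ·x̄ₕ = 120×22000 + 310×69000 + 390×2000 + 415×80000
  = 2640000 + 21390000 + 780000 + 33200000 = 58010000
Σ Nₕ = 22000 + 69000 + 2000 + 80000 = 173000
Overall mean = 58010000 / 173000 = 335.31792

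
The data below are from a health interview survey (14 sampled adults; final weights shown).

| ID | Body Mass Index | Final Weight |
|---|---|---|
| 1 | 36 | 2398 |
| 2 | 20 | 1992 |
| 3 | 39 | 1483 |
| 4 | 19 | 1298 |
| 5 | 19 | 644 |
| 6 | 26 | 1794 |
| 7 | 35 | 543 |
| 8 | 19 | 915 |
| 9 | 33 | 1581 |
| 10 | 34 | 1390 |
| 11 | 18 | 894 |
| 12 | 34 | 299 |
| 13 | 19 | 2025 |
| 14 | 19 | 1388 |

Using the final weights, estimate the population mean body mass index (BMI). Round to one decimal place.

Weighted sum = 494475
Sum of weights = 18644
Weighted mean = 494475 / 18644 = 26.521937

26.5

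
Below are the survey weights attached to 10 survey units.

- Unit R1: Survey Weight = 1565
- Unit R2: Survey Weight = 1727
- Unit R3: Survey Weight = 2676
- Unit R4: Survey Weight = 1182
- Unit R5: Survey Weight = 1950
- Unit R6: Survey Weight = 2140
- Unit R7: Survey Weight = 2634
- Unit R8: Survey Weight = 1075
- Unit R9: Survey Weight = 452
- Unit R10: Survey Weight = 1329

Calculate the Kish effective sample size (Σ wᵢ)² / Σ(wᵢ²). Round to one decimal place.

Σ wᵢ = 1565 + 1727 + 2676 + 1182 + 1950 + 2140 + 2634 + 1075 + 452 + 1329 = 16730
Σ wᵢ² = 2449225 + 2982529 + 7160976 + 1397124 + 3802500 + 4579600 + 6937956 + 1155625 + 204304 + 1766241 = 32436080
n_eff = 16730² / 32436080 = 279892900 / 32436080 = 8.6290606

8.6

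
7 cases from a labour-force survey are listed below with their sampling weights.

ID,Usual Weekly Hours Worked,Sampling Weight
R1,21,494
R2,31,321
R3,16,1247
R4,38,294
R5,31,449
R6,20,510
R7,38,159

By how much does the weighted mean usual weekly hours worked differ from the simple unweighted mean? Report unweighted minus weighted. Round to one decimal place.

4.4

Unweighted sum = 21 + 31 + 16 + 38 + 31 + 20 + 38 = 195
Unweighted mean = 195 / 7 = 27.857143
Weighted sum = 21×494 + 31×321 + 16×1247 + 38×294 + 31×449 + 20×510 + 38×159
  = 81610
Sum of weights = 494 + 321 + 1247 + 294 + 449 + 510 + 159 = 3474
Weighted mean = 81610 / 3474 = 23.491652
Difference (unweighted minus weighted) = 4.3654906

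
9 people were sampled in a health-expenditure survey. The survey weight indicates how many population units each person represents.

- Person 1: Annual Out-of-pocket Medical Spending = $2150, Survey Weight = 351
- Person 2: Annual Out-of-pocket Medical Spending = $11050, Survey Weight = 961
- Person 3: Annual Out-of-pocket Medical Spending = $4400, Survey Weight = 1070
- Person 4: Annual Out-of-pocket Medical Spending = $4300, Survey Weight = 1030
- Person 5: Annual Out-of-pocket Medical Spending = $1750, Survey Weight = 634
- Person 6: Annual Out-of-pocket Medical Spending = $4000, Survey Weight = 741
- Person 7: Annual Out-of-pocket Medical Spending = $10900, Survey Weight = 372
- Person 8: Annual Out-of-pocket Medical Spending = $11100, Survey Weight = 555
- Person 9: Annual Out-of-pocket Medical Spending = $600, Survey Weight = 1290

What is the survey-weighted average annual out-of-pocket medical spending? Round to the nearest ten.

Weighted sum = 2150×351 + 11050×961 + 4400×1070 + 4300×1030 + 1750×634 + 4000×741 + 10900×372 + 11100×555 + 600×1290
  = 754650 + 10619050 + 4708000 + 4429000 + 1109500 + 2964000 + 4054800 + 6160500 + 774000 = 35573500
Sum of weights = 351 + 961 + 1070 + 1030 + 634 + 741 + 372 + 555 + 1290 = 7004
Weighted mean = 35573500 / 7004 = 5079.0263

5080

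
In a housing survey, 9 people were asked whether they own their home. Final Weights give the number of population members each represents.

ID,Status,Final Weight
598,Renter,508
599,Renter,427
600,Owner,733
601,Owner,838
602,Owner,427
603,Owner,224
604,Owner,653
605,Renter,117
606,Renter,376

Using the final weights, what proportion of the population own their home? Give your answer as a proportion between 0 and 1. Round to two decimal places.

Sum of weights for 'Owner' = 733 + 838 + 427 + 224 + 653 = 2875
Total weight = 508 + 427 + 733 + 838 + 427 + 224 + 653 + 117 + 376 = 4303
Weighted proportion = 2875 / 4303 = 0.66813851

0.67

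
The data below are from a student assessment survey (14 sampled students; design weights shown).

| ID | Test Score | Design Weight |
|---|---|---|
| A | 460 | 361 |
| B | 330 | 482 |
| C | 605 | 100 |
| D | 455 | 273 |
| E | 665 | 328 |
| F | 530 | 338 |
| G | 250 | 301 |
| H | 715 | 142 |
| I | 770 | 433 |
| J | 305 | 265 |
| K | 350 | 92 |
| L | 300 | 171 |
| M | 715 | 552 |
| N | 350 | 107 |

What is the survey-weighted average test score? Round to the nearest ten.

510

Weighted sum = 2013740
Sum of weights = 3945
Weighted mean = 2013740 / 3945 = 510.45374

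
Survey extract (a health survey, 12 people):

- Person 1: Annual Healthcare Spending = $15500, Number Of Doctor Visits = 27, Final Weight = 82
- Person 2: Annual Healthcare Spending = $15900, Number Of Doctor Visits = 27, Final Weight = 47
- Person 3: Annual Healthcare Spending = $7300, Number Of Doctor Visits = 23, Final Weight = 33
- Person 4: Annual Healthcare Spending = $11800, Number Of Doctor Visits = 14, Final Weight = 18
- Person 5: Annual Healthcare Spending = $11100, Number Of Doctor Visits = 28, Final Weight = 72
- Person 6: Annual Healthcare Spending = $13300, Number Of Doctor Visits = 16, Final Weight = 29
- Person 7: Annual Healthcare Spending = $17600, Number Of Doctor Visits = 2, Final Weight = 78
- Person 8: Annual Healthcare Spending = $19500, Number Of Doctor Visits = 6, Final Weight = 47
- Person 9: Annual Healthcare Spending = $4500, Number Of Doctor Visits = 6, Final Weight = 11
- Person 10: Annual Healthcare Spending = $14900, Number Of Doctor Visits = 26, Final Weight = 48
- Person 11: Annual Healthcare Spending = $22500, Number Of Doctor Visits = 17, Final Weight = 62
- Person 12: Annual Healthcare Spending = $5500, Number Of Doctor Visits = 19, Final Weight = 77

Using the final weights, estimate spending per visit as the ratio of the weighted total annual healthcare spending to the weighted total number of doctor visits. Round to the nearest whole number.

759

Σ wᵢ·y = 15500×82 + 15900×47 + 7300×33 + 11800×18 + 11100×72 + 13300×29 + 17600×78 + 19500×47 + 4500×11 + 14900×48 + 22500×62 + 5500×77
  = 1271000 + 747300 + 240900 + 212400 + 799200 + 385700 + 1372800 + 916500 + 49500 + 715200 + 1395000 + 423500 = 8529000
Σ wᵢ·x = 27×82 + 27×47 + 23×33 + 14×18 + 28×72 + 16×29 + 2×78 + 6×47 + 6×11 + 26×48 + 17×62 + 19×77
  = 2214 + 1269 + 759 + 252 + 2016 + 464 + 156 + 282 + 66 + 1248 + 1054 + 1463 = 11243
Ratio = 8529000 / 11243 = 758.60535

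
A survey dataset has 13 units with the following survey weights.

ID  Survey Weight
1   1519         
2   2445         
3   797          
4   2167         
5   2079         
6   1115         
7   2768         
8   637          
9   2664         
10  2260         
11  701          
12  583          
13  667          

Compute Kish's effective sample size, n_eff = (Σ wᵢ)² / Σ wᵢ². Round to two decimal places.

10.22

Σ wᵢ = 20402
Σ wᵢ² = 40730218
n_eff = 20402² / 40730218 = 416241604 / 40730218 = 10.219479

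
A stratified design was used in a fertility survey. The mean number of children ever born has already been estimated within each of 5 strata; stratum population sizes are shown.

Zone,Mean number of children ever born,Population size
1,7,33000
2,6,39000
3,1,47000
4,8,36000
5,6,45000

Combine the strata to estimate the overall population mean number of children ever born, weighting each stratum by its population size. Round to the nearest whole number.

5

Σ Nₕ·x̄ₕ = 7×33000 + 6×39000 + 1×47000 + 8×36000 + 6×45000
  = 231000 + 234000 + 47000 + 288000 + 270000 = 1070000
Σ Nₕ = 33000 + 39000 + 47000 + 36000 + 45000 = 200000
Overall mean = 1070000 / 200000 = 5.35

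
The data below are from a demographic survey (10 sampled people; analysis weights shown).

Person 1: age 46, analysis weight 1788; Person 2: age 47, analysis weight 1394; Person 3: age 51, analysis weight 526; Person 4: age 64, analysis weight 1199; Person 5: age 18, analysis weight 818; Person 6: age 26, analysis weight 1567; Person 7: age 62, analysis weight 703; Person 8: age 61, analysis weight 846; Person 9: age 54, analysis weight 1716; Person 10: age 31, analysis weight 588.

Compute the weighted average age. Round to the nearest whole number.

46

Weighted sum = 46×1788 + 47×1394 + 51×526 + 64×1199 + 18×818 + 26×1567 + 62×703 + 61×846 + 54×1716 + 31×588
  = 82248 + 65518 + 26826 + 76736 + 14724 + 40742 + 43586 + 51606 + 92664 + 18228 = 512878
Sum of weights = 11145
Weighted mean = 512878 / 11145 = 46.018663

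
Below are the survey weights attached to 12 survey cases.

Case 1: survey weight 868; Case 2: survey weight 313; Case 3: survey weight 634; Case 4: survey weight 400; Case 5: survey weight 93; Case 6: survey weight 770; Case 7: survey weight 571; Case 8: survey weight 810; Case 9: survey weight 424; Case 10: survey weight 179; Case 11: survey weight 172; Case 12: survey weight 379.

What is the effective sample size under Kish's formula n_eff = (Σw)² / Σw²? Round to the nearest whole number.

Σ wᵢ = 868 + 313 + 634 + 400 + 93 + 770 + 571 + 810 + 424 + 179 + 172 + 379 = 5613
Σ wᵢ² = 3382081
n_eff = 5613² / 3382081 = 31505769 / 3382081 = 9.3154981

9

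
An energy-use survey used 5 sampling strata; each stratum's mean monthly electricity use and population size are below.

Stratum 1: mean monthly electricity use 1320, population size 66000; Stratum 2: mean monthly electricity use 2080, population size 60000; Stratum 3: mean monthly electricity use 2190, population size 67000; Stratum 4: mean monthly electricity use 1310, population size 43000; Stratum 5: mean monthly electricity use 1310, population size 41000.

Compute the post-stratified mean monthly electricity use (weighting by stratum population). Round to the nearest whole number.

Σ Nₕ·x̄ₕ = 1320×66000 + 2080×60000 + 2190×67000 + 1310×43000 + 1310×41000
  = 87120000 + 124800000 + 146730000 + 56330000 + 53710000 = 468690000
Σ Nₕ = 277000
Overall mean = 468690000 / 277000 = 1692.0217

1692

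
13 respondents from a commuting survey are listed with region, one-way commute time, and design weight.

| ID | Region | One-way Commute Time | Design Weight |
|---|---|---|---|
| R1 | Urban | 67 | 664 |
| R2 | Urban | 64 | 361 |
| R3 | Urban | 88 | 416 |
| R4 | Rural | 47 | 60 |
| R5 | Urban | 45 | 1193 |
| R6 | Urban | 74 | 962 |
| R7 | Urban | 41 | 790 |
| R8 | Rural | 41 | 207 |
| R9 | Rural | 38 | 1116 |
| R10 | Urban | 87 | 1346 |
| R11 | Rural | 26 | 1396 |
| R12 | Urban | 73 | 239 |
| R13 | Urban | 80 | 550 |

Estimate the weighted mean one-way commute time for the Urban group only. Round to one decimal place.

Urban rows: R1, R2, R3, R5, R6, R7, R10, R12, R13
Weighted sum = 67×664 + 64×361 + 88×416 + 45×1193 + 74×962 + 41×790 + 87×1346 + 73×239 + 80×550
  = 44488 + 23104 + 36608 + 53685 + 71188 + 32390 + 117102 + 17447 + 44000 = 440012
Sum of weights = 664 + 361 + 416 + 1193 + 962 + 790 + 1346 + 239 + 550 = 6521
Weighted mean = 440012 / 6521 = 67.476154

67.5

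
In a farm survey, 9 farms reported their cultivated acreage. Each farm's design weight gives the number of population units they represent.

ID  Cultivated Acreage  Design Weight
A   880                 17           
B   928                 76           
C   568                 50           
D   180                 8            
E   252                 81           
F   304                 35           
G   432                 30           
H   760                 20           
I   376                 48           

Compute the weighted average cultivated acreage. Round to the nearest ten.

530

Weighted sum = 192588
Sum of weights = 17 + 76 + 50 + 8 + 81 + 35 + 30 + 20 + 48 = 365
Weighted mean = 192588 / 365 = 527.63836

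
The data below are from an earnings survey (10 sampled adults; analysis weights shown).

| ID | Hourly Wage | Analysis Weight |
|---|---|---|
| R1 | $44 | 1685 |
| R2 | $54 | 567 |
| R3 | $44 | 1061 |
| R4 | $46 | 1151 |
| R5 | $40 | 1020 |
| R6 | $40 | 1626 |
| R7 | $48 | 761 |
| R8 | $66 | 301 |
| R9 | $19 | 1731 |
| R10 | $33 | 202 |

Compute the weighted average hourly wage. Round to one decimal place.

Weighted sum = 44×1685 + 54×567 + 44×1061 + 46×1151 + 40×1020 + 40×1626 + 48×761 + 66×301 + 19×1731 + 33×202
  = 74140 + 30618 + 46684 + 52946 + 40800 + 65040 + 36528 + 19866 + 32889 + 6666 = 406177
Sum of weights = 1685 + 567 + 1061 + 1151 + 1020 + 1626 + 761 + 301 + 1731 + 202 = 10105
Weighted mean = 406177 / 10105 = 40.195646

40.2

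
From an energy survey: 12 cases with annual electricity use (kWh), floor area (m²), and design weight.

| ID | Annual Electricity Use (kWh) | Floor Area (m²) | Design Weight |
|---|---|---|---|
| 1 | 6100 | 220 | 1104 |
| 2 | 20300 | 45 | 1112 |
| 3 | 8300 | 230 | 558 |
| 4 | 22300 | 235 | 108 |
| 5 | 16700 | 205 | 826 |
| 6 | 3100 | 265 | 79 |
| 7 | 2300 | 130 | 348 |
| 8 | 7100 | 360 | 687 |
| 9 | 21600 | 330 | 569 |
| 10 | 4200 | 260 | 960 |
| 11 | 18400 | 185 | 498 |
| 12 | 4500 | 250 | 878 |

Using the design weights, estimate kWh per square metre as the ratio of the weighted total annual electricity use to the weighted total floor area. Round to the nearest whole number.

Σ wᵢ·y = 85501600
Σ wᵢ·x = 220×1104 + 45×1112 + 230×558 + 235×108 + 205×826 + 265×79 + 130×348 + 360×687 + 330×569 + 260×960 + 185×498 + 250×878
  = 1678465
Ratio = 85501600 / 1678465 = 50.940353

51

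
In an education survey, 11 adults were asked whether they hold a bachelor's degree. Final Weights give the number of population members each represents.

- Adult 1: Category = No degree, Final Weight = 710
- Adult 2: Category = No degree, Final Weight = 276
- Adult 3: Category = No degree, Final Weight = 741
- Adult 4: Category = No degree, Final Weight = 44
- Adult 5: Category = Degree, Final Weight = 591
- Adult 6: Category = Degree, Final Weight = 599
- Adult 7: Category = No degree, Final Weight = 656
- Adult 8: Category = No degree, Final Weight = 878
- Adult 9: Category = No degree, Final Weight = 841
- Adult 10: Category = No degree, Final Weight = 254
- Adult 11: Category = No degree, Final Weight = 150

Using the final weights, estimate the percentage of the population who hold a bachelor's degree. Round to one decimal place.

Sum of weights for 'Degree' = 591 + 599 = 1190
Total weight = 710 + 276 + 741 + 44 + 591 + 599 + 656 + 878 + 841 + 254 + 150 = 5740
Weighted proportion = 1190 / 5740 = 0.20731707 → 20.731707%

20.7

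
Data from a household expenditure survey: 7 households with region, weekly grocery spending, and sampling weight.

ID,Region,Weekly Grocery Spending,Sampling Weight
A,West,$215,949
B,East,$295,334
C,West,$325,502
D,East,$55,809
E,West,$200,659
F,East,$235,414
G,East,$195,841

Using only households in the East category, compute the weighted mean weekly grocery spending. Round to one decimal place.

East rows: B, D, F, G
Weighted sum = 295×334 + 55×809 + 235×414 + 195×841
  = 404310
Sum of weights = 334 + 809 + 414 + 841 = 2398
Weighted mean = 404310 / 2398 = 168.603

168.6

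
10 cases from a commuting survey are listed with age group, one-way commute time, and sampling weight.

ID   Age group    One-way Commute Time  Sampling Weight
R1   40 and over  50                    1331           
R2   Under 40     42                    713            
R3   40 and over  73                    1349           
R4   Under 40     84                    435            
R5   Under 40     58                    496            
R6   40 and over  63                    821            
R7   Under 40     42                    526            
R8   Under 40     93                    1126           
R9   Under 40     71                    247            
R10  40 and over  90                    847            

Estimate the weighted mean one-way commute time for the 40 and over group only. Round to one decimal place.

67.4

40 and over rows: R1, R3, R6, R10
Weighted sum = 50×1331 + 73×1349 + 63×821 + 90×847
  = 66550 + 98477 + 51723 + 76230 = 292980
Sum of weights = 1331 + 1349 + 821 + 847 = 4348
Weighted mean = 292980 / 4348 = 67.382705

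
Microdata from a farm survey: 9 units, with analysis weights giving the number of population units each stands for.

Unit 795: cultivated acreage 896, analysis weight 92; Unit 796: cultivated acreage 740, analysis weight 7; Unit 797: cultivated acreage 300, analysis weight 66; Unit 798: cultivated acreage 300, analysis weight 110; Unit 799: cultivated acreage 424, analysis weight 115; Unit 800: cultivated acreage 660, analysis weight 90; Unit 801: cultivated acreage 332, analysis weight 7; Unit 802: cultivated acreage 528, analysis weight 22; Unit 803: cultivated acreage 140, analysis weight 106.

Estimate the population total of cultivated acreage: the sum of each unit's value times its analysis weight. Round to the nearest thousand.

277000

Weighted total = 896×92 + 740×7 + 300×66 + 300×110 + 424×115 + 660×90 + 332×7 + 528×22 + 140×106
  = 277352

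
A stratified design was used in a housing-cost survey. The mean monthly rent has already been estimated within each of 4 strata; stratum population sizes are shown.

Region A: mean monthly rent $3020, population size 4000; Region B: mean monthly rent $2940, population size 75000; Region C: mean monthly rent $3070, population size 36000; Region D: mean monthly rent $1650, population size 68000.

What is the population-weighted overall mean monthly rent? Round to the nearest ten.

2490

Σ Nₕ·x̄ₕ = 3020×4000 + 2940×75000 + 3070×36000 + 1650×68000
  = 455300000
Σ Nₕ = 4000 + 75000 + 36000 + 68000 = 183000
Overall mean = 455300000 / 183000 = 2487.9781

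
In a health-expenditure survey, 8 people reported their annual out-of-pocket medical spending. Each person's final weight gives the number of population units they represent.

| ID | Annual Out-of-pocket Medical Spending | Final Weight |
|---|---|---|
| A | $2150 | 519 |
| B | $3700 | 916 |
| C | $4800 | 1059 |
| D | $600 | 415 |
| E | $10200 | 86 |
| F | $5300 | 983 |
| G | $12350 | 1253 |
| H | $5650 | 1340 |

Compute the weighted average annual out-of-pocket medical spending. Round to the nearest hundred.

5900

Weighted sum = 2150×519 + 3700×916 + 4800×1059 + 600×415 + 10200×86 + 5300×983 + 12350×1253 + 5650×1340
  = 1115850 + 3389200 + 5083200 + 249000 + 877200 + 5209900 + 15474550 + 7571000 = 38969900
Sum of weights = 519 + 916 + 1059 + 415 + 86 + 983 + 1253 + 1340 = 6571
Weighted mean = 38969900 / 6571 = 5930.589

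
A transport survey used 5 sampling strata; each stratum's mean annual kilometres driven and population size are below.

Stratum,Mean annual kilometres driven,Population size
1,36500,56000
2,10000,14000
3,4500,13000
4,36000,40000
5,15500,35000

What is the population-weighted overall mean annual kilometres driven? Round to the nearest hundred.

26700

Σ Nₕ·x̄ₕ = 36500×56000 + 10000×14000 + 4500×13000 + 36000×40000 + 15500×35000
  = 2044000000 + 140000000 + 58500000 + 1440000000 + 542500000 = 4225000000
Σ Nₕ = 56000 + 14000 + 13000 + 40000 + 35000 = 158000
Overall mean = 4225000000 / 158000 = 26740.506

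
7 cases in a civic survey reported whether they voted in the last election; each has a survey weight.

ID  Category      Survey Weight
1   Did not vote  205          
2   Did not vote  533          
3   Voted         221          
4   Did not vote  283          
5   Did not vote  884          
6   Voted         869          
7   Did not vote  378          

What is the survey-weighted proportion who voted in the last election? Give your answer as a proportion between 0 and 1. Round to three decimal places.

0.323

Sum of weights for 'Voted' = 221 + 869 = 1090
Total weight = 205 + 533 + 221 + 283 + 884 + 869 + 378 = 3373
Weighted proportion = 1090 / 3373 = 0.32315446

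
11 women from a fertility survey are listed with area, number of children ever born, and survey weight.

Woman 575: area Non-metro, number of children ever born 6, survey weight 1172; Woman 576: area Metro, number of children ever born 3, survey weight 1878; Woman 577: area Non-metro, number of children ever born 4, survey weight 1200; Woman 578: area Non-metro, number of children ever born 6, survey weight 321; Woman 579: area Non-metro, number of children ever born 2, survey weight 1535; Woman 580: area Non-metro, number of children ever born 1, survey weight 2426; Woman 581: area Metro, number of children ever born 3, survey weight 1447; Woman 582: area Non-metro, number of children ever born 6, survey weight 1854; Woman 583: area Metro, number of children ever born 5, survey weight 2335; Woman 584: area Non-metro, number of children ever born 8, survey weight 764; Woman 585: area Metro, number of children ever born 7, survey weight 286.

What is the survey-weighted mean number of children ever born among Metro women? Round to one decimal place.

Metro rows: 576, 581, 583, 585
Weighted sum = 3×1878 + 3×1447 + 5×2335 + 7×286
  = 23652
Sum of weights = 1878 + 1447 + 2335 + 286 = 5946
Weighted mean = 23652 / 5946 = 3.9778002

4.0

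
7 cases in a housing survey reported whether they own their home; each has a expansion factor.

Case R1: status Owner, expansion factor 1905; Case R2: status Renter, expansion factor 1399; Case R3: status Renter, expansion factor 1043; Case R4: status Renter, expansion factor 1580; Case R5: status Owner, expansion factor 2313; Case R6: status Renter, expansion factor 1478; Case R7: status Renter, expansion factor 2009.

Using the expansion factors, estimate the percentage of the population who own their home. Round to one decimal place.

Sum of weights for 'Owner' = 1905 + 2313 = 4218
Total weight = 1905 + 1399 + 1043 + 1580 + 2313 + 1478 + 2009 = 11727
Weighted proportion = 4218 / 11727 = 0.35968278 → 35.968278%

36.0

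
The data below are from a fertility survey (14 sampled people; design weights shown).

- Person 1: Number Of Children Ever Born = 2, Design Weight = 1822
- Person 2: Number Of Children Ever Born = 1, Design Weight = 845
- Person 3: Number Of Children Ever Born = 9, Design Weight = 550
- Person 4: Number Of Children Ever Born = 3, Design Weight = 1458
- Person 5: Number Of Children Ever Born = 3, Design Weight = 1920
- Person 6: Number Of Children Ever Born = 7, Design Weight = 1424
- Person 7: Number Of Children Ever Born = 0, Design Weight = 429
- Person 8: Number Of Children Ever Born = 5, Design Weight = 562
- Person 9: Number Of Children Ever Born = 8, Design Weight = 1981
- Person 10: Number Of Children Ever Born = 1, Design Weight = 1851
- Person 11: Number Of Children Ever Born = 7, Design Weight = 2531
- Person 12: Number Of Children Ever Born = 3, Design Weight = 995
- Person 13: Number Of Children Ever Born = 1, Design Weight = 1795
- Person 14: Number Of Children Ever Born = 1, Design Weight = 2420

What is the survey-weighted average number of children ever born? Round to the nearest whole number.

Weighted sum = 74967
Sum of weights = 20583
Weighted mean = 74967 / 20583 = 3.6421804

4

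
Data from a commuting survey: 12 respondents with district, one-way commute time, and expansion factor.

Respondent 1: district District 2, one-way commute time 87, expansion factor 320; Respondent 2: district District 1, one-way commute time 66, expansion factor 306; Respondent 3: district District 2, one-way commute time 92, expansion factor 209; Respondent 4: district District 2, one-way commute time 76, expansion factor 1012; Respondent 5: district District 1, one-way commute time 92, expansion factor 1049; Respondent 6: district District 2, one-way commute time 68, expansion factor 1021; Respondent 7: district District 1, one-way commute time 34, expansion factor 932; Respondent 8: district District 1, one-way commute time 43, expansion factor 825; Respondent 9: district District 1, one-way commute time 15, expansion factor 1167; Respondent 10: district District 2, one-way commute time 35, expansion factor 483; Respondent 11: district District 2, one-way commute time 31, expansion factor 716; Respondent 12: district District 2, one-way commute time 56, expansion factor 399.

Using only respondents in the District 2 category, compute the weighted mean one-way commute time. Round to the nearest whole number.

District 2 rows: 1, 3, 4, 6, 10, 11, 12
Weighted sum = 87×320 + 92×209 + 76×1012 + 68×1021 + 35×483 + 31×716 + 56×399
  = 27840 + 19228 + 76912 + 69428 + 16905 + 22196 + 22344 = 254853
Sum of weights = 320 + 209 + 1012 + 1021 + 483 + 716 + 399 = 4160
Weighted mean = 254853 / 4160 = 61.26274

61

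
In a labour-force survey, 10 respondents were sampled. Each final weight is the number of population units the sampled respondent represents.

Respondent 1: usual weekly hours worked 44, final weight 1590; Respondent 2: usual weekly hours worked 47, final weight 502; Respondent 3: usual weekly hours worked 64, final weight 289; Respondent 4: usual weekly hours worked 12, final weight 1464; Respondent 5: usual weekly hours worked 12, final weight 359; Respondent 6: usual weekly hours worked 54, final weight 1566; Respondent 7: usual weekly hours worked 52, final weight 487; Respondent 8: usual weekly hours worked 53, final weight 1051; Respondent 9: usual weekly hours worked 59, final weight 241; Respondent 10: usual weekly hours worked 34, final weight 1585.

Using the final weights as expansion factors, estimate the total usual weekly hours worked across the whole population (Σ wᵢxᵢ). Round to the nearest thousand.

Weighted total = 44×1590 + 47×502 + 64×289 + 12×1464 + 12×359 + 54×1566 + 52×487 + 53×1051 + 59×241 + 34×1585
  = 69960 + 23594 + 18496 + 17568 + 4308 + 84564 + 25324 + 55703 + 14219 + 53890 = 367626

368000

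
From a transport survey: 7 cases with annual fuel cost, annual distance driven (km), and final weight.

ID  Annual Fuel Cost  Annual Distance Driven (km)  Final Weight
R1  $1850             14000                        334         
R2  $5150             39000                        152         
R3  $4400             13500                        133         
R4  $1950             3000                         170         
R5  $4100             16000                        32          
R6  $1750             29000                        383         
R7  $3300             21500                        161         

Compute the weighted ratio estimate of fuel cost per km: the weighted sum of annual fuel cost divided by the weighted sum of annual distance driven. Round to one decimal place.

Σ wᵢ·y = 1850×334 + 5150×152 + 4400×133 + 1950×170 + 4100×32 + 1750×383 + 3300×161
  = 3650150
Σ wᵢ·x = 27990000
Ratio = 3650150 / 27990000 = 0.13040907

0.1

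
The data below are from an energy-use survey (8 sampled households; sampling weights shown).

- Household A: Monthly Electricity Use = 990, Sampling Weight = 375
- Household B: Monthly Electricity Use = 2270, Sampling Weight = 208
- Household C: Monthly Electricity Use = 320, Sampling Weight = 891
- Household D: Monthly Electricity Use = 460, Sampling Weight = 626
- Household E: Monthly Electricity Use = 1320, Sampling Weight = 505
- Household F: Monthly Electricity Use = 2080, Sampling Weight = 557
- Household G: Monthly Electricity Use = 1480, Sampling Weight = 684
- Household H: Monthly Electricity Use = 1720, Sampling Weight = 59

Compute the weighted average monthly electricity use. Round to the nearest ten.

1120

Weighted sum = 990×375 + 2270×208 + 320×891 + 460×626 + 1320×505 + 2080×557 + 1480×684 + 1720×59
  = 371250 + 472160 + 285120 + 287960 + 666600 + 1158560 + 1012320 + 101480 = 4355450
Sum of weights = 3905
Weighted mean = 4355450 / 3905 = 1115.3521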